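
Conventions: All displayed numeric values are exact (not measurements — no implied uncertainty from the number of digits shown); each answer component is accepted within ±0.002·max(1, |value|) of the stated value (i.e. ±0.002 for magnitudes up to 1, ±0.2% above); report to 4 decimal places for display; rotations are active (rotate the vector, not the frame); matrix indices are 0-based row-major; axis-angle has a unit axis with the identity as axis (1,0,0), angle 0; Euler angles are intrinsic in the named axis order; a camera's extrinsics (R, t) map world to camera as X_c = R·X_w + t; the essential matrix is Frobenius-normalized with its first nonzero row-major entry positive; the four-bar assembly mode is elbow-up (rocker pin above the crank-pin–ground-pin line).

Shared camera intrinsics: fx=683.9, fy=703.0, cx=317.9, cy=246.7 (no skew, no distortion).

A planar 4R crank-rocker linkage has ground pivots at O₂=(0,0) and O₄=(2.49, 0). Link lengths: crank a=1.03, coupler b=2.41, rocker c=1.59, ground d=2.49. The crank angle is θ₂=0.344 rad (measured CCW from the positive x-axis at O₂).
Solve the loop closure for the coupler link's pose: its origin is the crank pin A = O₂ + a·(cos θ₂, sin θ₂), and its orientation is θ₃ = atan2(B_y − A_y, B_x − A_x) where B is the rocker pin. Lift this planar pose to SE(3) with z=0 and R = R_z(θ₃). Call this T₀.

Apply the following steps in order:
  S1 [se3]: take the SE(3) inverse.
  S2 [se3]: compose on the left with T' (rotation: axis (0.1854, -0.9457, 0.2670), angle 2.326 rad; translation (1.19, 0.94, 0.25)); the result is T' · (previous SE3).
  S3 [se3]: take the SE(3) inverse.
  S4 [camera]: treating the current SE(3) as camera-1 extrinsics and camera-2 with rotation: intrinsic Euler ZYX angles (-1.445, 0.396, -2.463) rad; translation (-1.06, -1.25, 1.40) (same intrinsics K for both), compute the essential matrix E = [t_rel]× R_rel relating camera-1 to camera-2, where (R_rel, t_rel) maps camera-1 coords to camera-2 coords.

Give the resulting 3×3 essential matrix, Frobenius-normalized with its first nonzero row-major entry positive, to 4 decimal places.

matrix = [0.0578 0.0339 -0.5697; -0.0039 -0.1290 0.4030; 0.2402 -0.6540 -0.0801]

source (fourbar_fk): coupler pose = R=[0.8856 -0.4644 0.0000; 0.4644 0.8856 0.0000; 0.0000 0.0000 1.0000], t=(0.9697, 0.3474, 0.0000)
after S1 (invert_se3): R=[0.8856 0.4644 0.0000; -0.4644 0.8856 0.0000; 0.0000 0.0000 1.0000], t=(-1.0201, 0.1427, 0.0000)
after S2 (compose_se3): R=[-0.3282 -0.7253 -0.6052; -0.4713 0.6809 -0.5606; 0.8187 0.1012 -0.5653], t=(1.7602, 1.1604, -0.5790)
after S3 (invert_se3): R=[-0.3282 -0.4713 0.8187; -0.7253 0.6809 0.1012; -0.6052 -0.5606 -0.5653], t=(1.5985, 0.5451, 1.3884)
after S4 (essential): [0.0578 0.0339 -0.5697; -0.0039 -0.1290 0.4030; 0.2402 -0.6540 -0.0801]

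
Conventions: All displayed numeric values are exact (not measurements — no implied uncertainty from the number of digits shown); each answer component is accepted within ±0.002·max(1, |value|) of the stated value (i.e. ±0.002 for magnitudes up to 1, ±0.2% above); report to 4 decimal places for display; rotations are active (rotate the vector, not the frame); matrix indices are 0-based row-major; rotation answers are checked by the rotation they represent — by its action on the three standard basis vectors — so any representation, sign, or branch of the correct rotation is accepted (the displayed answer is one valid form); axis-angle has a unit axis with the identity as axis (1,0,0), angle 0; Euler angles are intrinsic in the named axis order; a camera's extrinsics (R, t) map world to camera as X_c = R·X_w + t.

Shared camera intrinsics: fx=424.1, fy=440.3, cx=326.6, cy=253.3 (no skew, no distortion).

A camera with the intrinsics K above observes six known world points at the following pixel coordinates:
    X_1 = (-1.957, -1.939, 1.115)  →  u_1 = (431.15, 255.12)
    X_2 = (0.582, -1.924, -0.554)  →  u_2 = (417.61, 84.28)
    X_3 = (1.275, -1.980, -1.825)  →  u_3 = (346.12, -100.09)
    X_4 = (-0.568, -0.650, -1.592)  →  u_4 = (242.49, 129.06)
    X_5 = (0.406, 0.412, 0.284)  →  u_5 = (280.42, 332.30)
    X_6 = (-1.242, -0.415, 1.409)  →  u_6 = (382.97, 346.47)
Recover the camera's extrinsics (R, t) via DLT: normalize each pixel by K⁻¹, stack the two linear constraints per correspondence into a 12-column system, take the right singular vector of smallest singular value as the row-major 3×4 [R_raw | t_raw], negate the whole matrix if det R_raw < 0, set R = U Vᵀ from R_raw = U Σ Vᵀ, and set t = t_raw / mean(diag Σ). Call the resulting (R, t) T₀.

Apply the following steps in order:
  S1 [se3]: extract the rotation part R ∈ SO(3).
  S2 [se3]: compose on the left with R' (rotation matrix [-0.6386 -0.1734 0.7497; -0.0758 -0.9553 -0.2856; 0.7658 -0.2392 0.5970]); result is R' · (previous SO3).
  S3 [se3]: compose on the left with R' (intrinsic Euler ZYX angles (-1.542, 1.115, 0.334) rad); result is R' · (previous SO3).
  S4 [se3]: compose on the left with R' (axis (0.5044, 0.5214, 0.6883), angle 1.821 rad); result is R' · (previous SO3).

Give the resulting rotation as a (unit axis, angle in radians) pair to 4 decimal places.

source (pnp_recover): camera pose = R=[0.1360 -0.7500 0.6473; -0.1006 0.6395 0.7622; -0.9856 -0.1687 0.0115], t=(-0.3300, 0.2200, 4.1396)
after S1 (rot_of_se3): [0.1360 -0.7500 0.6473; -0.1006 0.6395 0.7622; -0.9856 -0.1687 0.0115]
after S2 (compose_so3): [-0.8083 0.2416 -0.5369; 0.3673 -0.5059 -0.7805; -0.4602 -0.8281 0.3202]
after S3 (compose_so3): [0.4792 -0.2279 -0.8476; 0.6521 0.7388 0.1701; 0.5874 -0.6343 0.5027]
after S4 (compose_so3): [0.3637 -0.8613 0.3549; 0.5125 -0.1331 -0.8483; 0.7779 0.4904 0.3930]

rotation (axis_angle) = ((0.6815, -0.2154, 0.6994), 1.7602)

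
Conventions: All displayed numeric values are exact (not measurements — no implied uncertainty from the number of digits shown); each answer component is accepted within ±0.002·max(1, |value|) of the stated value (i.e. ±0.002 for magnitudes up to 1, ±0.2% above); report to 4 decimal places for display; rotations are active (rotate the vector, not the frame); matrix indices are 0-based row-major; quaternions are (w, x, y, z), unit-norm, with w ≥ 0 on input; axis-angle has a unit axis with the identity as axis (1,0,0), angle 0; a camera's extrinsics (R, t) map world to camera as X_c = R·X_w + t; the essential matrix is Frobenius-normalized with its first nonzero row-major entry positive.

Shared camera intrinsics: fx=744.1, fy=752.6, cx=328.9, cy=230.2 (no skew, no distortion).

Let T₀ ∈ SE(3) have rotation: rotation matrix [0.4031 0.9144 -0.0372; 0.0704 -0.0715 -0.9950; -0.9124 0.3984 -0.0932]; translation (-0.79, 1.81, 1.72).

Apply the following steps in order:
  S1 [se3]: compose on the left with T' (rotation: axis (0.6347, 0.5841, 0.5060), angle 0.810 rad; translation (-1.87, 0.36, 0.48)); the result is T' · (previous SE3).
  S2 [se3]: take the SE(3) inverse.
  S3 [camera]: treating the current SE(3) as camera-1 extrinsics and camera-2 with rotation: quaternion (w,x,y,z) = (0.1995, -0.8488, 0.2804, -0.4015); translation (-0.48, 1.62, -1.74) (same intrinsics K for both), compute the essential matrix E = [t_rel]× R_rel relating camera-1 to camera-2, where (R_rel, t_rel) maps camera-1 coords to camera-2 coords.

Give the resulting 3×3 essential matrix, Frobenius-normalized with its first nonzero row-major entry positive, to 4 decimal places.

after S1 (compose_se3): R=[-0.1664 0.9711 0.1711; 0.5858 0.2369 -0.7750; -0.7932 -0.0287 -0.6083], t=(-2.0693, 0.7864, 3.0562)
after S2 (invert_se3): R=[-0.1664 0.5858 -0.7932; 0.9711 0.2369 -0.0287; 0.1711 -0.7750 -0.6083], t=(1.6191, 1.9110, 2.8227)
after S3 (essential): [0.2535 0.3598 -0.5484; -0.5590 0.2873 -0.0260; -0.2587 0.1915 -0.0789]

matrix = [0.2535 0.3598 -0.5484; -0.5590 0.2873 -0.0260; -0.2587 0.1915 -0.0789]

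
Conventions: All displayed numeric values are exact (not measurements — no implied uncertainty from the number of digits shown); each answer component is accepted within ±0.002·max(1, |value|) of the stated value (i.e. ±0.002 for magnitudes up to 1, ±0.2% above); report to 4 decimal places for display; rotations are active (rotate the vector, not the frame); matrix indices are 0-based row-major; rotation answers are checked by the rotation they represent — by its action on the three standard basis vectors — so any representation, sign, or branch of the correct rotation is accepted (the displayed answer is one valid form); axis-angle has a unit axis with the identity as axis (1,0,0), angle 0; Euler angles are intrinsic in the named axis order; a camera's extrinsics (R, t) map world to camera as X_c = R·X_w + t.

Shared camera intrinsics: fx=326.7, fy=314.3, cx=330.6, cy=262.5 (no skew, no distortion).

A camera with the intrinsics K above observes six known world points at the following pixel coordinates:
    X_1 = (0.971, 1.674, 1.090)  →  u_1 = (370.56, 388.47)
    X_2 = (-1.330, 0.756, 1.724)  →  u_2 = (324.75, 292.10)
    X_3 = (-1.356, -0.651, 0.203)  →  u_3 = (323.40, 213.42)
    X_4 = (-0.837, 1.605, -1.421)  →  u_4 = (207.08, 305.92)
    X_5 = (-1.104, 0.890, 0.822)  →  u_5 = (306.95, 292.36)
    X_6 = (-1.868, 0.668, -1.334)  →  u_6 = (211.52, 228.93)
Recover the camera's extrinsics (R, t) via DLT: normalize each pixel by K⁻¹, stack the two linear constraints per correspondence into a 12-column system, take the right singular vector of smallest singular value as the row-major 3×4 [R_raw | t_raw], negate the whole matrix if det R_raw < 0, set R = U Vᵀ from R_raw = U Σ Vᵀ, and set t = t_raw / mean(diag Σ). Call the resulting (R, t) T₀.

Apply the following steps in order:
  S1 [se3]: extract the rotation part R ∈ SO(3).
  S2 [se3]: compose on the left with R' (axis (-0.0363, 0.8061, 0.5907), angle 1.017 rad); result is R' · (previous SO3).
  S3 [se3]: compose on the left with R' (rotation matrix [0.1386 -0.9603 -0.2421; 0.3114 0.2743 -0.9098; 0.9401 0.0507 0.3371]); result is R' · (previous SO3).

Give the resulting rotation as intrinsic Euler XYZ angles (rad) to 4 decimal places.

source (pnp_recover): camera pose = R=[0.7003 -0.5283 0.4800; 0.4234 0.8488 0.3166; -0.5747 -0.0186 0.8181], t=(0.3701, 0.0802, 5.3272)
after S1 (rot_of_se3): [0.7003 -0.5283 0.4800; 0.4234 0.8488 0.3166; -0.5747 -0.0186 0.8181]
after S2 (compose_so3): [-0.2380 -0.7290 0.6419; 0.5477 0.4450 0.7085; -0.8021 0.5202 0.2933]
after S3 (compose_so3): [-0.3648 -0.6543 -0.6624; 0.8059 -0.5782 0.1274; -0.4664 -0.4874 0.7382]

rotation (euler_xyz) = (-0.1708, -0.7241, 2.0794)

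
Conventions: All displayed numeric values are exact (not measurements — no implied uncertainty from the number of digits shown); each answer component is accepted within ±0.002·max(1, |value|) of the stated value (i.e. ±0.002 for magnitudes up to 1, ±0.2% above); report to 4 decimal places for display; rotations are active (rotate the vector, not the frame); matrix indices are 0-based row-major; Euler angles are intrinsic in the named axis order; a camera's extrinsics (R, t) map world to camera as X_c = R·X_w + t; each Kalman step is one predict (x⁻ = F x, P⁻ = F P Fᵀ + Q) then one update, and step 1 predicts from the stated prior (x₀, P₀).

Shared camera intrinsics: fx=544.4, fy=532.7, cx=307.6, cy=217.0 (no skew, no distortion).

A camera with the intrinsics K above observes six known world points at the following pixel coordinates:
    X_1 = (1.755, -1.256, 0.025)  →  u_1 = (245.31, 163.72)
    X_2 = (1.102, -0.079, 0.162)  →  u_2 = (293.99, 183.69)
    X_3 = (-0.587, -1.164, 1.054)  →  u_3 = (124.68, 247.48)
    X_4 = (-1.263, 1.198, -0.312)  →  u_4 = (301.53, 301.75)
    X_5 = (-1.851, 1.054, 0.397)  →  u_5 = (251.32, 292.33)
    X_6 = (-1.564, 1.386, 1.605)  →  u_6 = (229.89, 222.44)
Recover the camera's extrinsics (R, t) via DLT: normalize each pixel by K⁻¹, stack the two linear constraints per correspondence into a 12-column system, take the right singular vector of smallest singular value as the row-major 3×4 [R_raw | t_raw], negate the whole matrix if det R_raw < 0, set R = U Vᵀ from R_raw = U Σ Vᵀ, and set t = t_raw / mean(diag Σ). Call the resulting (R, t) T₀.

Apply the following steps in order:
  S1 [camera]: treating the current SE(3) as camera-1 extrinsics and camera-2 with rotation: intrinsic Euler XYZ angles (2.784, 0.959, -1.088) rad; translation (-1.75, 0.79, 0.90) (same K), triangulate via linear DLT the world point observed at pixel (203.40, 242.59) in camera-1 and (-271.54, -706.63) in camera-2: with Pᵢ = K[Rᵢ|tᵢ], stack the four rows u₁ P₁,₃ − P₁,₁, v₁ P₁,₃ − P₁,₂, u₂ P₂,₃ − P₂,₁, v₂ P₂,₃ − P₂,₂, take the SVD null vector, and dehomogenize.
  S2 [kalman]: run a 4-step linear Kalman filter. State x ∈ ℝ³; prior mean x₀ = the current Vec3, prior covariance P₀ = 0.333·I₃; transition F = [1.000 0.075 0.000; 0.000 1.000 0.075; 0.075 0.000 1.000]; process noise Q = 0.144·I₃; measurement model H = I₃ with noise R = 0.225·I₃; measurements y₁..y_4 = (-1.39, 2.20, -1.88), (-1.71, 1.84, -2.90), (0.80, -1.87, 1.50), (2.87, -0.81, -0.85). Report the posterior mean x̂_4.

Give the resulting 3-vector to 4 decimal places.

source (pnp_recover): camera pose = R=[0.4478 0.6443 -0.6200; -0.6736 -0.2128 -0.7078; -0.5879 0.7346 0.3387], t=(-0.4900, 0.4700, 6.5698)
after S1 (triangulate): (-1.5753, 0.6754, 1.3861)
after S2 (kf_track): (1.4434, -0.5329, -0.5236)

result = (1.4434, -0.5329, -0.5236)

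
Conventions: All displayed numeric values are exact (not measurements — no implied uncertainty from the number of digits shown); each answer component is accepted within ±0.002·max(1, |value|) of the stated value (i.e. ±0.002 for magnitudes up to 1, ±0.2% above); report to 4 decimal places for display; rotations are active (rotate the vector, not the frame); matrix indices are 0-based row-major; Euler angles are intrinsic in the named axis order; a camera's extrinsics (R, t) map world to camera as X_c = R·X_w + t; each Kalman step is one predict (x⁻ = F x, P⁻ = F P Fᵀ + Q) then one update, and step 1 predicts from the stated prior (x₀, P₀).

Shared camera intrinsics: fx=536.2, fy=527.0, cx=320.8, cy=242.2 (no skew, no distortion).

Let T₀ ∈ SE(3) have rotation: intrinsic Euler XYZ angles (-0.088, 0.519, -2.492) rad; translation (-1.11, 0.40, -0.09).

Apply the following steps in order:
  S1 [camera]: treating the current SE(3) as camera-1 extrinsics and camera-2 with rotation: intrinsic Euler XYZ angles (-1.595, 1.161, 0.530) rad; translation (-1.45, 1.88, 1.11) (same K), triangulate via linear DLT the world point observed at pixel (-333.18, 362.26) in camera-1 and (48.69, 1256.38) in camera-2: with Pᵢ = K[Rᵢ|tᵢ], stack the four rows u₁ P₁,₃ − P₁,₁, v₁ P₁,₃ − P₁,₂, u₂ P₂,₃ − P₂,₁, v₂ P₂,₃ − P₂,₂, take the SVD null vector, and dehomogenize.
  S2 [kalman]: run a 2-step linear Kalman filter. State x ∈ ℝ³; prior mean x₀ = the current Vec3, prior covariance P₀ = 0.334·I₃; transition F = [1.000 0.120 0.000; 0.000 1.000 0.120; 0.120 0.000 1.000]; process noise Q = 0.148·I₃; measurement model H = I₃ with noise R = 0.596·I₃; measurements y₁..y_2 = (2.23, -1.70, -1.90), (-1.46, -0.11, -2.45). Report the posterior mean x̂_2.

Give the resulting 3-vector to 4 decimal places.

result = (0.0210, -0.6456, -1.1731)

after S1 (triangulate): (0.5685, -0.0823, 0.8533)
after S2 (kf_track): (0.0210, -0.6456, -1.1731)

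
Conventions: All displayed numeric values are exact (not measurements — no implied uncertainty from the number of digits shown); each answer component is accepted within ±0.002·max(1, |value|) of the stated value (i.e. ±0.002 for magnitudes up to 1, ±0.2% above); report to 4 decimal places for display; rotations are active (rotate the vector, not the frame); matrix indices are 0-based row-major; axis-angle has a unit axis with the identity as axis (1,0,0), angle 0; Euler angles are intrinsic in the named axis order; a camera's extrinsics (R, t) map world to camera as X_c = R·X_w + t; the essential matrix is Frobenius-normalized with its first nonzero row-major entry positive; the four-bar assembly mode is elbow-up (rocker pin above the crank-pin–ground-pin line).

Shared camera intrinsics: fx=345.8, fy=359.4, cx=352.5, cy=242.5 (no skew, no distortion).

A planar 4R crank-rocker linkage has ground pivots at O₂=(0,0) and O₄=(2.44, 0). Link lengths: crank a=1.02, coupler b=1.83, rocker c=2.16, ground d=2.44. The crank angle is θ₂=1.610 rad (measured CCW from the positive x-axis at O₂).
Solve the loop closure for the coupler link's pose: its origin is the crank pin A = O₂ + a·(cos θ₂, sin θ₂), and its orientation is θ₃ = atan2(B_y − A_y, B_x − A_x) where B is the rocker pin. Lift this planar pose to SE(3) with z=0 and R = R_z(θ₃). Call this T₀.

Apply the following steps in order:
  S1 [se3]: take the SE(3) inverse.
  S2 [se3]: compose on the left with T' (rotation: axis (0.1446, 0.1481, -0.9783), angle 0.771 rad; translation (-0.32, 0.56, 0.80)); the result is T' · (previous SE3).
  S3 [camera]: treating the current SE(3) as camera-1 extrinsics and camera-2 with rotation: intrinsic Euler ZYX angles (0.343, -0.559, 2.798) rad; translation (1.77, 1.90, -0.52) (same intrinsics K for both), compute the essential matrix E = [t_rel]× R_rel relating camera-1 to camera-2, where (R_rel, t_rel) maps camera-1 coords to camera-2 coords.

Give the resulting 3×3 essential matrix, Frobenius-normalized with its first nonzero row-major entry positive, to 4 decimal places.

matrix = [0.2914 0.0120 -0.2329; -0.1363 0.0179 0.6220; -0.6273 -0.0598 -0.2405]

source (fourbar_fk): coupler pose = R=[0.8580 -0.5136 0.0000; 0.5136 0.8580 0.0000; 0.0000 0.0000 1.0000], t=(-0.0400, 1.0192, 0.0000)
after S1 (invert_se3): R=[0.8580 0.5136 0.0000; -0.5136 0.8580 0.0000; 0.0000 0.0000 1.0000], t=(-0.4891, -0.8951, 0.0000)
after S2 (compose_se3): R=[0.2673 0.9616 0.0632; -0.9513 0.2737 -0.1417; -0.1536 -0.0222 0.9879], t=(-1.2893, 0.2430, 0.8165)
after S3 (essential): [0.2914 0.0120 -0.2329; -0.1363 0.0179 0.6220; -0.6273 -0.0598 -0.2405]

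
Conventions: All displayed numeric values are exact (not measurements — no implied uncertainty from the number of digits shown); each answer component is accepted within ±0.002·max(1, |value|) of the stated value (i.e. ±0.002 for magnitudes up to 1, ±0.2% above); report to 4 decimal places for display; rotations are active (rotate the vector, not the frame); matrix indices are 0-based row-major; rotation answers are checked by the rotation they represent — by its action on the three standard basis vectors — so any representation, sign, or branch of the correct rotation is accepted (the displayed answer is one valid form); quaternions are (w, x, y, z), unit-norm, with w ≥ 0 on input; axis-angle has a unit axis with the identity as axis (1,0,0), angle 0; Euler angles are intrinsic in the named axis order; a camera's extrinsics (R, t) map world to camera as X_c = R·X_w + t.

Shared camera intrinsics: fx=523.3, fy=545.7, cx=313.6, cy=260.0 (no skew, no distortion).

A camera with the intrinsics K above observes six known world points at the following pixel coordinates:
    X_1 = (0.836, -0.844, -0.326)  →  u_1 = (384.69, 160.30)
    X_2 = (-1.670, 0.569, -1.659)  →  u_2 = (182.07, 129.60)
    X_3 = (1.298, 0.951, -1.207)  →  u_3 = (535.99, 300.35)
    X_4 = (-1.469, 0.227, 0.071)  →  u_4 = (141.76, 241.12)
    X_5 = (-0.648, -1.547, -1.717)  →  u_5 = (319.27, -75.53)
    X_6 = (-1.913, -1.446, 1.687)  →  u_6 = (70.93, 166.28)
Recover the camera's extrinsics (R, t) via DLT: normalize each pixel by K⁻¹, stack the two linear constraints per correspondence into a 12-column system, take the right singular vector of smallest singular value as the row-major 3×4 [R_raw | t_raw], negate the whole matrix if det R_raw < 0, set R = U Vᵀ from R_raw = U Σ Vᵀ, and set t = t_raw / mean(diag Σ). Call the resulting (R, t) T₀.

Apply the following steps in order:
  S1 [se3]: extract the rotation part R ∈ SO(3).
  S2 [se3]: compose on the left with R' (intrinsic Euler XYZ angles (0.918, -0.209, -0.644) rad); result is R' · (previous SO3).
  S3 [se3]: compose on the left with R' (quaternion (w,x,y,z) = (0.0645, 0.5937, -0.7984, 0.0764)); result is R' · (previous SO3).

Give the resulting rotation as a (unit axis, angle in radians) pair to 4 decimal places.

source (pnp_recover): camera pose = R=[0.8661 0.1119 -0.4872; 0.1258 0.8944 0.4291; 0.4838 -0.4330 0.7606], t=(-0.0600, -0.1900, 4.8400)
after S1 (rot_of_se3): [0.8661 0.1119 -0.4872; 0.1258 0.8944 0.4291; 0.4838 -0.4330 0.7606]
after S2 (compose_so3): [0.6510 0.7027 -0.2869; -0.7573 0.6268 -0.1831; 0.0511 0.3365 0.9403]
after S3 (compose_so3): [0.5382 -0.8061 0.2461; -0.8355 -0.5486 0.0306; 0.1104 -0.2221 -0.9688]

rotation (axis_angle) = ((-0.8763, 0.4708, -0.1023), 2.9969)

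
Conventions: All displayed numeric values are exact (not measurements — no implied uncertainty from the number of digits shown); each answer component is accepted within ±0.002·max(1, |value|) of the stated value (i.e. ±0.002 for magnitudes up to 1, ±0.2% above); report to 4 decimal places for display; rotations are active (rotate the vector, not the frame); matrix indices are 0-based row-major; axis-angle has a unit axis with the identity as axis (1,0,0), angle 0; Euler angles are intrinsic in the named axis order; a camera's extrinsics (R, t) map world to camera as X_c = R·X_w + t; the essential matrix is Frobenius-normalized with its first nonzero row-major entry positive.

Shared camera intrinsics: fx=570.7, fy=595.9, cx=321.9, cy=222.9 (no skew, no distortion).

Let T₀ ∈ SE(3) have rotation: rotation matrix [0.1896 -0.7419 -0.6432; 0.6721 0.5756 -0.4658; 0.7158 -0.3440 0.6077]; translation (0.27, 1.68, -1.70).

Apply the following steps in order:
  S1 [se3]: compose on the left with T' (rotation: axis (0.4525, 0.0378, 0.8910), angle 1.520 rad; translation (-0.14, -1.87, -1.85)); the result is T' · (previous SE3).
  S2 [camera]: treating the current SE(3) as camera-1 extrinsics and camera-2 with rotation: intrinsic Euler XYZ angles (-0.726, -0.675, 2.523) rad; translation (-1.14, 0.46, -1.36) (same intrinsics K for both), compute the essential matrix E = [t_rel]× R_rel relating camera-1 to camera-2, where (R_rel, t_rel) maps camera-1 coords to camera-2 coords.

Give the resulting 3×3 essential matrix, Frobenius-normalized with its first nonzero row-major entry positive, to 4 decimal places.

after S1 (compose_se3): R=[-0.2397 -0.8293 0.5048; -0.0938 -0.4977 -0.8622; 0.9663 -0.2541 0.0415], t=(-2.2562, -0.8240, -2.3112)
after S2 (essential): [0.5650 -0.2996 -0.2413; -0.0524 -0.4841 0.1016; -0.2774 -0.4081 0.2044]

matrix = [0.5650 -0.2996 -0.2413; -0.0524 -0.4841 0.1016; -0.2774 -0.4081 0.2044]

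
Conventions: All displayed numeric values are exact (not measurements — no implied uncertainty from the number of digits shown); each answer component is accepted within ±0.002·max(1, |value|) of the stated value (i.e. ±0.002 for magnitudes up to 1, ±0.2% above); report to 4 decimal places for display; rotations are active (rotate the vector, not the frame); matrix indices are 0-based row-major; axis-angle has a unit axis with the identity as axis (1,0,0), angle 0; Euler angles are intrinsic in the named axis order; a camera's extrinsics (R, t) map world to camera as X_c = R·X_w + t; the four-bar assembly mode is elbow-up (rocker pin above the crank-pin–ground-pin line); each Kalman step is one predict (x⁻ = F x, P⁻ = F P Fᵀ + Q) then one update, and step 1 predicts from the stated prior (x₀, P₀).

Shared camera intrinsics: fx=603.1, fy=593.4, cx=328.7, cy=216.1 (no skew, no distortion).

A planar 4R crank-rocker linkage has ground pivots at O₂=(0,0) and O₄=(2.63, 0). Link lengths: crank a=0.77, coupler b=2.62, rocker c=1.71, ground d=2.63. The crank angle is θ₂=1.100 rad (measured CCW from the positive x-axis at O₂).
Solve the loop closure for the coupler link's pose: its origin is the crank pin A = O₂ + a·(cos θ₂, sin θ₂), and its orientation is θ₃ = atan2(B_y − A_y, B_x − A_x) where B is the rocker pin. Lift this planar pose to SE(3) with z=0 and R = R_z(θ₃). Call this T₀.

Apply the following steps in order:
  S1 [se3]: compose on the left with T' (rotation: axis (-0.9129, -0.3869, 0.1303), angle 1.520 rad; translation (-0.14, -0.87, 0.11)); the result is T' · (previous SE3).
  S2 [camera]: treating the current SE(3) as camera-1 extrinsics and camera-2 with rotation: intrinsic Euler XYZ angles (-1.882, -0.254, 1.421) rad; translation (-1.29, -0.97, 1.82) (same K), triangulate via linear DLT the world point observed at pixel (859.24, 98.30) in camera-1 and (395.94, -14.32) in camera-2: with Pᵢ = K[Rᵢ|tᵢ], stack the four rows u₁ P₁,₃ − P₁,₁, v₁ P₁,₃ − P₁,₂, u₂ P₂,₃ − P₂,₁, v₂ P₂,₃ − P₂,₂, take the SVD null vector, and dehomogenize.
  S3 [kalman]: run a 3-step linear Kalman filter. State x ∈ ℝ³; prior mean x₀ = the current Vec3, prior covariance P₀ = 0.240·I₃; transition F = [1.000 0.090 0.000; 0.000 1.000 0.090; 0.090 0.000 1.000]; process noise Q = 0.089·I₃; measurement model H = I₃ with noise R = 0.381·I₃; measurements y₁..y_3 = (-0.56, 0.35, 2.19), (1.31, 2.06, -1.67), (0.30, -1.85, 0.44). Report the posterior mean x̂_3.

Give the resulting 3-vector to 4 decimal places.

result = (0.4067, -0.4045, 0.1804)

source (fourbar_fk): coupler pose = R=[0.9213 -0.3888 0.0000; 0.3888 0.9213 0.0000; 0.0000 0.0000 1.0000], t=(0.3493, 0.6862, 0.0000)
after S1 (compose_se3): R=[0.8553 -0.1383 -0.4993; 0.5037 -0.0033 0.8638; -0.1211 -0.9904 0.0668], t=(0.2948, -0.5751, -0.4530)
after S2 (triangulate): (0.4929, -1.4768, 0.1521)
after S3 (kf_track): (0.4067, -0.4045, 0.1804)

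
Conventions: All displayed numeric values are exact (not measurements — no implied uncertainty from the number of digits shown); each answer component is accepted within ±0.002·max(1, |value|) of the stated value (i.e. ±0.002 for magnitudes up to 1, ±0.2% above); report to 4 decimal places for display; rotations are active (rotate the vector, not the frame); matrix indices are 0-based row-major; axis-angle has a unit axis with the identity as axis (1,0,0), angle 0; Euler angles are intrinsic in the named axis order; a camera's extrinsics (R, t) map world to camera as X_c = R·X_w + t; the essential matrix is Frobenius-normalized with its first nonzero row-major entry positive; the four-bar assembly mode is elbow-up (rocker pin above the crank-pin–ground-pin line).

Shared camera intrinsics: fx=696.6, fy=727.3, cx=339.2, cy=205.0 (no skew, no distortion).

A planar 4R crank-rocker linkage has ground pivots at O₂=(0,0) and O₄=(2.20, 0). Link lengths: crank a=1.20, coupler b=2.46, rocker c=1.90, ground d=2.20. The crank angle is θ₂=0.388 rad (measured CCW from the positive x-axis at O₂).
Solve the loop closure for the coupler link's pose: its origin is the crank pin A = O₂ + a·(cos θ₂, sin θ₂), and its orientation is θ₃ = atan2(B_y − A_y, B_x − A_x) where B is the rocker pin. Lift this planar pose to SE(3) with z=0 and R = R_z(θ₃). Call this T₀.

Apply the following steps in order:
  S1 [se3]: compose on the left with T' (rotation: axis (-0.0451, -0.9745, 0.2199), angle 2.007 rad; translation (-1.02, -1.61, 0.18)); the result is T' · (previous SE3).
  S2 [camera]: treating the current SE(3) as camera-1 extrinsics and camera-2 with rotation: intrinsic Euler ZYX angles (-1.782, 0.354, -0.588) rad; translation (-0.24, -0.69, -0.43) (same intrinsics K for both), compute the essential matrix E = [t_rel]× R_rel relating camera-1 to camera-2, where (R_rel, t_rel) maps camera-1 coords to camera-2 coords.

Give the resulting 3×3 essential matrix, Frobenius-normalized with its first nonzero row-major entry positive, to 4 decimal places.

matrix = [0.4031 -0.4535 -0.3186; 0.2961 -0.0993 0.6104; 0.1829 -0.1449 0.0754]

source (fourbar_fk): coupler pose = R=[0.8985 -0.4390 0.0000; 0.4390 0.8985 0.0000; 0.0000 0.0000 1.0000], t=(1.1108, 0.4540, 0.0000)
after S1 (compose_se3): R=[-0.4371 0.0613 -0.8973; 0.6428 0.7191 -0.2640; 0.6291 -0.6922 -0.3538], t=(-1.5482, -0.8977, 0.9885)
after S2 (essential): [0.4031 -0.4535 -0.3186; 0.2961 -0.0993 0.6104; 0.1829 -0.1449 0.0754]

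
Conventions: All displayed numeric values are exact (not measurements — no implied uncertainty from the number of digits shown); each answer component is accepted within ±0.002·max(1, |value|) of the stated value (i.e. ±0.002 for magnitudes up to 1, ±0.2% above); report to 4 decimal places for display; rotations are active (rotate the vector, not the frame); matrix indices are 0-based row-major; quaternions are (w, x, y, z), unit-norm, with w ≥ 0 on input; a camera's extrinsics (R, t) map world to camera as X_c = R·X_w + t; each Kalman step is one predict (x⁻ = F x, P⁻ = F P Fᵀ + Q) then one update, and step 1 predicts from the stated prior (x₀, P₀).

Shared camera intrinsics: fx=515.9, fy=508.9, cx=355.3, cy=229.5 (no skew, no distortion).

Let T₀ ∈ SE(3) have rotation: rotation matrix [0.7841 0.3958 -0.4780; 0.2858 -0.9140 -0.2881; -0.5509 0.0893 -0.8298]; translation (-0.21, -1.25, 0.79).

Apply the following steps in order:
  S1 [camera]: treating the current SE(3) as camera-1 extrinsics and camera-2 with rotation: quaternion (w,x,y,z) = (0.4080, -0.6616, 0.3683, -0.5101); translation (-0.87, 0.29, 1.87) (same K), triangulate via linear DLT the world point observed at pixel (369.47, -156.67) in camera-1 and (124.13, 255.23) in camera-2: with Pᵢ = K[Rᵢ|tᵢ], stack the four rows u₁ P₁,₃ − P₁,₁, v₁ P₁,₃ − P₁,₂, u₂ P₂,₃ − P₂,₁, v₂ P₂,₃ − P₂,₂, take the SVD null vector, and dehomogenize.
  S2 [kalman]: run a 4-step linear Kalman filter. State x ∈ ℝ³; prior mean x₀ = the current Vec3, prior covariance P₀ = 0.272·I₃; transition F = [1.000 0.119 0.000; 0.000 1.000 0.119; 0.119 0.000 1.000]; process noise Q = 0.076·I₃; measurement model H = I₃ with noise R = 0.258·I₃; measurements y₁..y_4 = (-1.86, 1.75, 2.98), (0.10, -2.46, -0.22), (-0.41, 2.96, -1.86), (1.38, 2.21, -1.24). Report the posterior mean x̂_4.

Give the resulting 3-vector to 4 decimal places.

after S1 (triangulate): (0.3209, -0.4532, -0.3372)
after S2 (kf_track): (0.3934, 1.4576, -0.7033)

result = (0.3934, 1.4576, -0.7033)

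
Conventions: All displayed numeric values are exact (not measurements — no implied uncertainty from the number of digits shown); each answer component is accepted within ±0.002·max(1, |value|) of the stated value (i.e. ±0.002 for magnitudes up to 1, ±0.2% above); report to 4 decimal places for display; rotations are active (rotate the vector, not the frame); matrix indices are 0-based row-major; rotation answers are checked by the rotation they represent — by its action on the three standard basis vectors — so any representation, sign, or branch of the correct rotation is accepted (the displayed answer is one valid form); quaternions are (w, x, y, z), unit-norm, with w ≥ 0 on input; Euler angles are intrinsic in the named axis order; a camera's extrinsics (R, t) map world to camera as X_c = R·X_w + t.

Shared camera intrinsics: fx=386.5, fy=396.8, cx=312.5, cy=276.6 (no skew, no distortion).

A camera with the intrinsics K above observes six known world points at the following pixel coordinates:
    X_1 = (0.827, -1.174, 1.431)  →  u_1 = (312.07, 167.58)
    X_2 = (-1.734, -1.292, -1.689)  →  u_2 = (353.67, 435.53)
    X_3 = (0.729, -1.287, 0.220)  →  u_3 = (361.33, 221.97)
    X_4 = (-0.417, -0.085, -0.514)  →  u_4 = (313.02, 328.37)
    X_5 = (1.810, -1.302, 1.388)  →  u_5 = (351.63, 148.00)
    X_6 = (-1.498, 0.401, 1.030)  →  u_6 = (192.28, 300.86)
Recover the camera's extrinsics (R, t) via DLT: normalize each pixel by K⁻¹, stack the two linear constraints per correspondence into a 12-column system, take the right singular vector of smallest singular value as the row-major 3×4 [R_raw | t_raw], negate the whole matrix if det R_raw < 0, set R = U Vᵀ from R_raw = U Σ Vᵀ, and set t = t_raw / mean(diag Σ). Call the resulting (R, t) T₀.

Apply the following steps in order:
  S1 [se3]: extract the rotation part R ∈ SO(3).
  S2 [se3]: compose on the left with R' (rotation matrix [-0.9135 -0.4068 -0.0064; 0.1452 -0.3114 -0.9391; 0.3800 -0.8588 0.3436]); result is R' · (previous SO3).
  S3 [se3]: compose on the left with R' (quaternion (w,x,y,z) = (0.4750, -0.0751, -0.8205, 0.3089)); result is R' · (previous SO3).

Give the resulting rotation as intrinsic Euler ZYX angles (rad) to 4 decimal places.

source (pnp_recover): camera pose = R=[0.6282 -0.4283 -0.6495; -0.4594 0.4696 -0.7540; 0.6279 0.7720 0.0982], t=(-0.0999, 0.2700, 6.5795)
after S1 (rot_of_se3): [0.6282 -0.4283 -0.6495; -0.4594 0.4696 -0.7540; 0.6279 0.7720 0.0982]
after S2 (compose_so3): [-0.3910 0.1953 0.8994; -0.3554 -0.9335 0.0482; 0.8490 -0.3008 0.4344]
after S3 (compose_so3): [-0.4306 0.3024 -0.8504; -0.8163 -0.5324 0.2241; -0.3850 0.7907 0.4761]

rotation (euler_zyx) = (-2.0562, 0.3952, 1.0288)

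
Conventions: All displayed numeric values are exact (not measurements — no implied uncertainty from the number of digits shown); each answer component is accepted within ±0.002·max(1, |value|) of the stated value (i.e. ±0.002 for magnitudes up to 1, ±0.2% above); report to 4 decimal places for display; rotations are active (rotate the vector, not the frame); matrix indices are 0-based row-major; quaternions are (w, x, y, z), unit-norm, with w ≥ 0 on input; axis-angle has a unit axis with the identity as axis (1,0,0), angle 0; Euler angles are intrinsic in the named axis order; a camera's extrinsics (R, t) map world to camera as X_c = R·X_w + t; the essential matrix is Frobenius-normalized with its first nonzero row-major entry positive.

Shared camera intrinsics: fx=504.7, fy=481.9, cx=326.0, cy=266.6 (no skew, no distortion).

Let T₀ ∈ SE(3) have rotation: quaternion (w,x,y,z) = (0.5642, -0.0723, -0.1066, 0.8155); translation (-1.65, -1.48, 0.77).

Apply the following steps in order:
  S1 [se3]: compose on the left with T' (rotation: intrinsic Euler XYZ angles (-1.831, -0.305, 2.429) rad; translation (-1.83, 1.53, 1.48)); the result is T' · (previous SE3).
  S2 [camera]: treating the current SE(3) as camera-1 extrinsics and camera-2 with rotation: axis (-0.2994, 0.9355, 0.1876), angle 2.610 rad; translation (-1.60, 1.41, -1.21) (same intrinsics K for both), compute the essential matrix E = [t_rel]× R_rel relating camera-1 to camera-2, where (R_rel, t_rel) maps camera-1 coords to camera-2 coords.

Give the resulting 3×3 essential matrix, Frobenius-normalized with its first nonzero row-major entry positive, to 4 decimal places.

matrix = [0.4444 0.3418 -0.1106; 0.0440 0.2427 0.6588; 0.3209 0.2205 -0.1640]

after S1 (compose_se3): R=[-0.3295 0.9422 -0.0608; 0.1437 0.1137 0.9831; 0.9332 0.3152 -0.1728], t=(0.0526, 2.8722, 1.0801)
after S2 (essential): [0.4444 0.3418 -0.1106; 0.0440 0.2427 0.6588; 0.3209 0.2205 -0.1640]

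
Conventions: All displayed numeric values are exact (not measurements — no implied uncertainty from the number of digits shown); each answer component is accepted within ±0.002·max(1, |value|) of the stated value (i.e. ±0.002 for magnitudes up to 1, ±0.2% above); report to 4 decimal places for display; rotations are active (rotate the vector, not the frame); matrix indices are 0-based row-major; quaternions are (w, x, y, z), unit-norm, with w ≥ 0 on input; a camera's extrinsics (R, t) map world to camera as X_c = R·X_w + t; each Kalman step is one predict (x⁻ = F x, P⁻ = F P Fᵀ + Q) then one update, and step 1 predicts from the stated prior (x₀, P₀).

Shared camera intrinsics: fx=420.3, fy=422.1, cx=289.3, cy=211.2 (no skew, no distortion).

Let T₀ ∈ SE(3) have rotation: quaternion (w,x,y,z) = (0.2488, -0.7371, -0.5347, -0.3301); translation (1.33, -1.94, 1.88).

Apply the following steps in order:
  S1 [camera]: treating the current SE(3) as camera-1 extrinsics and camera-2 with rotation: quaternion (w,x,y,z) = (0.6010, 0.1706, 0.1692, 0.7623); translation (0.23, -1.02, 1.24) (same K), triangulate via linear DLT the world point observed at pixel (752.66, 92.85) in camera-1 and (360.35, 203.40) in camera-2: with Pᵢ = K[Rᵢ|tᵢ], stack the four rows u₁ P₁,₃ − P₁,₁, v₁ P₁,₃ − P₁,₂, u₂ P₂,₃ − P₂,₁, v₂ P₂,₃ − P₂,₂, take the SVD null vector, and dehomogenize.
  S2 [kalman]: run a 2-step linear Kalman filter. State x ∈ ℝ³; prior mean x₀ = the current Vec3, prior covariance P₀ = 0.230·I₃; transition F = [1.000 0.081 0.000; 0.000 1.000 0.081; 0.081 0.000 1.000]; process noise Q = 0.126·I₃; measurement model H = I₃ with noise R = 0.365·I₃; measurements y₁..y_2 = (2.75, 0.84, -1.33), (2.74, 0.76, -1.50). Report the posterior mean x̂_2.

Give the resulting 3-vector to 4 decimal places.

after S1 (triangulate): (0.9776, 0.1938, 1.2265)
after S2 (kf_track): (2.2500, 0.6360, -0.5707)

result = (2.2500, 0.6360, -0.5707)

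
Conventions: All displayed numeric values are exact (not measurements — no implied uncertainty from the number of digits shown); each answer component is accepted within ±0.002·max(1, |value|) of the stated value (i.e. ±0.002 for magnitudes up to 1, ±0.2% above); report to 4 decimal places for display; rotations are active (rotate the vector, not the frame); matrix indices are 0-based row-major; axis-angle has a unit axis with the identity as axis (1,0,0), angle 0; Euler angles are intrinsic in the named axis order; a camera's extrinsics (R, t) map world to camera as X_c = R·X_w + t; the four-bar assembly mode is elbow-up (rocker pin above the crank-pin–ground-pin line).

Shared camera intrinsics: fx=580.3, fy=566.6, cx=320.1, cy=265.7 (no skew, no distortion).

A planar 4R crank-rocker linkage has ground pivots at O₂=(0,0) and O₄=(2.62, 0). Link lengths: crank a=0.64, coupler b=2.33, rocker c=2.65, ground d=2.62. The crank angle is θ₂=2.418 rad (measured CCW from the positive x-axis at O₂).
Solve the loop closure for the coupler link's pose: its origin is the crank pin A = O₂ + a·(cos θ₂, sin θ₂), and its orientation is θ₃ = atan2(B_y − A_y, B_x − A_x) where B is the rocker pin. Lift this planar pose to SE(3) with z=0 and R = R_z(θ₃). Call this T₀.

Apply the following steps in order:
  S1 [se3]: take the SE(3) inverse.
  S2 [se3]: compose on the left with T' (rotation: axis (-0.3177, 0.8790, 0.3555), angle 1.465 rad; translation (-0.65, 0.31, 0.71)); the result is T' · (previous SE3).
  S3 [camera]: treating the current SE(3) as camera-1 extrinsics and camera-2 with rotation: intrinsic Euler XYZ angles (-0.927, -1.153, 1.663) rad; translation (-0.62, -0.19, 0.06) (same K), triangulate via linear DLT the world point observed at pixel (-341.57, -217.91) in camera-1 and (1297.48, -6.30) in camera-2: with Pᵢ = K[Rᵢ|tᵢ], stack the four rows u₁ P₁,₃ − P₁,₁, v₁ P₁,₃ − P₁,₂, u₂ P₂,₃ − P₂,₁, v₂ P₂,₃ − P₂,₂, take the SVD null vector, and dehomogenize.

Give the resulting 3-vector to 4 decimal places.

result = (-0.9520, -1.0920, -1.8665)

source (fourbar_fk): coupler pose = R=[0.6689 -0.7434 0.0000; 0.7434 0.6689 0.0000; 0.0000 0.0000 1.0000], t=(-0.4796, 0.4237, 0.0000)
after S1 (invert_se3): R=[0.6689 0.7434 0.0000; -0.7434 0.6689 -0.0000; 0.0000 0.0000 1.0000], t=(0.0058, -0.6400, 0.0000)
after S2 (compose_se3): R=[0.5795 -0.2579 0.7731; -0.5228 0.6100 0.5954; -0.6252 -0.7492 0.2187], t=(-0.2628, -0.1993, 0.7276)
after S3 (triangulate): (-0.9520, -1.0920, -1.8665)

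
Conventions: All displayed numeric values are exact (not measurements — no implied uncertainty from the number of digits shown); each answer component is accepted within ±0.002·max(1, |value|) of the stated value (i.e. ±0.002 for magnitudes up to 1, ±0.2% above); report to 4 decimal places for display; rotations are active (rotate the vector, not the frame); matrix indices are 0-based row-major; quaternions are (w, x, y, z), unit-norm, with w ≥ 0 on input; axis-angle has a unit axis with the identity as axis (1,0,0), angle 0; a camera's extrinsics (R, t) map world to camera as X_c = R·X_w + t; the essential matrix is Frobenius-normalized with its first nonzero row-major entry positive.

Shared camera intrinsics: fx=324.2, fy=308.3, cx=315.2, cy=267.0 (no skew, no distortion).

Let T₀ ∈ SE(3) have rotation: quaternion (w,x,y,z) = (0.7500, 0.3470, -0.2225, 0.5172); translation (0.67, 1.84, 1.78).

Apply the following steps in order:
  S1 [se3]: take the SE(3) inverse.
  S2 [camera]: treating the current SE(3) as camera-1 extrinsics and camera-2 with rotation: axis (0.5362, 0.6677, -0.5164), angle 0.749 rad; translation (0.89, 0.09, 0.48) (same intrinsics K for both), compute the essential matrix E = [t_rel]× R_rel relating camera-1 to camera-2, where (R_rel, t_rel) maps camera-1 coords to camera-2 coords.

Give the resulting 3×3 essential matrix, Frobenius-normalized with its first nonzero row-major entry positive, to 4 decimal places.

after S1 (invert_se3): R=[0.3659 0.6214 0.6927; -0.9303 0.2241 0.2904; 0.0252 -0.7507 0.6601], t=(-2.6217, -0.3059, 0.1894)
after S2 (essential): [0.0220 -0.0158 0.4191; 0.0314 -0.6638 -0.2034; -0.0415 0.2390 -0.5308]

matrix = [0.0220 -0.0158 0.4191; 0.0314 -0.6638 -0.2034; -0.0415 0.2390 -0.5308]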